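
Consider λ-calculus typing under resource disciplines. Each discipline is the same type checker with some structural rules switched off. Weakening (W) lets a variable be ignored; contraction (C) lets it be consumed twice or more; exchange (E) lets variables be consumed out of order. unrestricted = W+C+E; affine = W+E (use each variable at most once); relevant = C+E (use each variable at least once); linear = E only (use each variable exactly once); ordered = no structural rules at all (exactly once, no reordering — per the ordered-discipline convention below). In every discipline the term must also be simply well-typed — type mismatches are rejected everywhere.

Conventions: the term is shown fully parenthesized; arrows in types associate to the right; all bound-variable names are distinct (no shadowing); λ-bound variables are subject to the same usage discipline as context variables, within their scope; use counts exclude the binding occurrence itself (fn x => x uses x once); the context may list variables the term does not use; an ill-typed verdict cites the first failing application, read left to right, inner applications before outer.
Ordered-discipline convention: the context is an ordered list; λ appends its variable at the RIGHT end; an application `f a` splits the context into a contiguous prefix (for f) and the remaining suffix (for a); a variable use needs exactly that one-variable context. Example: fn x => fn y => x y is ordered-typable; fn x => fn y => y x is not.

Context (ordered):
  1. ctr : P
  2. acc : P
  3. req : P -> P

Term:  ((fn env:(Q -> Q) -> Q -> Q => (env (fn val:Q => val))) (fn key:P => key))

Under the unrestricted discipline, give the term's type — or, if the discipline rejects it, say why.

not well-typed under unrestricted — not simply typable
usage: ctr ×0, acc ×0, req ×0, env (λ-bound) ×1, val (λ-bound) ×1, key (λ-bound) ×1
use order (left to right): env, val, key
typing: ill-typed: argument of type P -> P where (Q -> Q) -> Q -> Q is required
summary: ordered ✗ | linear ✗ | affine ✗ | relevant ✗ | unrestricted ✗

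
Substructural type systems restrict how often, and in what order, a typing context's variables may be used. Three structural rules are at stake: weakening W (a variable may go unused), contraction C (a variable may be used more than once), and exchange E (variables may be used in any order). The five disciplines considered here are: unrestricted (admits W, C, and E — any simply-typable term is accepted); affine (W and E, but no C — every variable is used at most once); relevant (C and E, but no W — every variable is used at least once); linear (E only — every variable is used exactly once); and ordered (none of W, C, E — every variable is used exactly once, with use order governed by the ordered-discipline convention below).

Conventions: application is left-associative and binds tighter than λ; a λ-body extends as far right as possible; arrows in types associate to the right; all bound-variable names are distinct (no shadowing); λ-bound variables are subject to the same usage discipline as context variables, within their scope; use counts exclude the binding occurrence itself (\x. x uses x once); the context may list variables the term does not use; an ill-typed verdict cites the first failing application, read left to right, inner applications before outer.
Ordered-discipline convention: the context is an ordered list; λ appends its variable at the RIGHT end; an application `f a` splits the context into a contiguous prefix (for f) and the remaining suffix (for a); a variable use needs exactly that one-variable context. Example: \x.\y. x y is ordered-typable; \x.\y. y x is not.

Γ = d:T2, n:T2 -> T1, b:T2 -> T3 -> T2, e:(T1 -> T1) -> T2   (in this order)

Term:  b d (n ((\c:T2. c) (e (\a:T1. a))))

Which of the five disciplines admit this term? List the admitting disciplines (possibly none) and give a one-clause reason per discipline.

admitting disciplines: none
counts: d ×1, n ×1, b ×1, e ×1, c (λ-bound) ×1, a (λ-bound) ×1
uses in reading order: b, d, n, c, e, a
typing: ill-typed: a function awaiting T3 gets T1
ordered ✗ (the type mismatch rejects it)
linear ✗ (not simply typable)
affine ✗ (fails simple typing)
relevant ✗ (a type mismatch blocks all five)
unrestricted ✗ (the type mismatch rejects it)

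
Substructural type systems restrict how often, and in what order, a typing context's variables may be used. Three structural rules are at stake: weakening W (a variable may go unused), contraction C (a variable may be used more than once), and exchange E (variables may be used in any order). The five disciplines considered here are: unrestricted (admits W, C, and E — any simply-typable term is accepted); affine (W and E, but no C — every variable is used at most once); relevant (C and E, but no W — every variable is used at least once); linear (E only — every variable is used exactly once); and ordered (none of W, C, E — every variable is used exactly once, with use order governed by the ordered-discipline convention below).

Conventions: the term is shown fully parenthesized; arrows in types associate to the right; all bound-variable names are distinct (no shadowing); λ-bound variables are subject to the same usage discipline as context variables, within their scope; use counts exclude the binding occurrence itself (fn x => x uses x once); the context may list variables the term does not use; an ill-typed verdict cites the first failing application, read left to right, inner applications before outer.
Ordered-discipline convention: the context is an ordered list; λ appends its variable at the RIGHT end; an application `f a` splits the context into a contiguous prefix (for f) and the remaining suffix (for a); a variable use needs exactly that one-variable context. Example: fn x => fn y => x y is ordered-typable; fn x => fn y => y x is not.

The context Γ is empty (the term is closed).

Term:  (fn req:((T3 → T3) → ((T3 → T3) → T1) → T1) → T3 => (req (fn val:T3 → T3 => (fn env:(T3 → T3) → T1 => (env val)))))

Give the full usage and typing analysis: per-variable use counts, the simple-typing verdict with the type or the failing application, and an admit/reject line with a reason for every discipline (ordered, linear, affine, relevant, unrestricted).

use counts: req (bound)=1; val (bound)=1; env (bound)=1
left-to-right use order: req, env, val
typing: well-typed at (((T3 → T3) → ((T3 → T3) → T1) → T1) → T3) → T3
ordered ✗ (no contiguous prefix/suffix split fits req, env, val)
linear ✓ (single use per variable (req, val, env))
affine ✓ (none of req, val, env used more than once)
relevant ✓ (none of req, val, env goes unused)
unrestricted ✓ (simply typable at (((T3 → T3) → ((T3 → T3) → T1) → T1) → T3) → T3; W, C, E all held)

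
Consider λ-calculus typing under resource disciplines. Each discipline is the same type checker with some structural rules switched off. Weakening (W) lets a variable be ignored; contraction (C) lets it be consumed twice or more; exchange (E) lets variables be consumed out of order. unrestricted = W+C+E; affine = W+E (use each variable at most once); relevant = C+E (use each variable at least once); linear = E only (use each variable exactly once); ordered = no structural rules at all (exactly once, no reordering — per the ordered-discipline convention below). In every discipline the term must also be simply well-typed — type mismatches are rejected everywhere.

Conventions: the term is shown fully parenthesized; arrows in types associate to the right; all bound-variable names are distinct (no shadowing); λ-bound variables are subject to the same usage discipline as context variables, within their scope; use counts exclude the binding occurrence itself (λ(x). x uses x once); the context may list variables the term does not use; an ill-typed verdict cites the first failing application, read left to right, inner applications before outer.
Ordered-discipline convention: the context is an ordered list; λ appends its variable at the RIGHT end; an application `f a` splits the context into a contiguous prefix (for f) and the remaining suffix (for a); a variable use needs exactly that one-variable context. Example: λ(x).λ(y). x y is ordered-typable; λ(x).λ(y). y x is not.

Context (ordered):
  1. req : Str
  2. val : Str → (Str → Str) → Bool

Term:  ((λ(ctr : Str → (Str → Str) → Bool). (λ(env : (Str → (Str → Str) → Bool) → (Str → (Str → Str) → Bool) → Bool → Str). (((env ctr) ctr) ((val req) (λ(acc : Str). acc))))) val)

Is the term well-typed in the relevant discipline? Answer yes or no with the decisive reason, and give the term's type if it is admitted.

yes — none of req, val, ctr, env, acc goes unused; term : ((Str → (Str → Str) → Bool) → (Str → (Str → Str) → Bool) → Bool → Str) → Str
usage: req ×1; val ×2; ctr (bound) ×2; env (bound) ×1; acc (bound) ×1
order of uses: env, ctr, ctr, val, req, acc, val
typing: ✓ — ((Str → (Str → Str) → Bool) → (Str → (Str → Str) → Bool) → Bool → Str) → Str
summary: ordered ✗ · linear ✗ · affine ✗ · relevant ✓ · unrestricted ✓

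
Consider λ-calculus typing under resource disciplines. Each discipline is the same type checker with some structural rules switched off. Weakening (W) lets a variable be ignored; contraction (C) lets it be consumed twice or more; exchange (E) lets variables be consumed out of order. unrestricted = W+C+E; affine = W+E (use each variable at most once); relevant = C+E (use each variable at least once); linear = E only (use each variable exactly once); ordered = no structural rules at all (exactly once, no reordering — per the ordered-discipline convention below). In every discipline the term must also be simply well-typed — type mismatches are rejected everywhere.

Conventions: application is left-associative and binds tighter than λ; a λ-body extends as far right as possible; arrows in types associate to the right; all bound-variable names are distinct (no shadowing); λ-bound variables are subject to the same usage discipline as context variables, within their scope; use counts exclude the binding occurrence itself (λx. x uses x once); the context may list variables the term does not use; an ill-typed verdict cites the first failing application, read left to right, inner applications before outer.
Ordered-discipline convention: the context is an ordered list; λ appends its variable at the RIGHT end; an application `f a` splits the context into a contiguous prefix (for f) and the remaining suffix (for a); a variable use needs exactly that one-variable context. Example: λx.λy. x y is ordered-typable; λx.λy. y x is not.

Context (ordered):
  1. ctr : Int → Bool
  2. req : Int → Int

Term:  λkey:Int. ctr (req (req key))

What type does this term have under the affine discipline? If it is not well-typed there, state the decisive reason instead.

not well-typed under affine — needs contraction — req ×2
use counts: ctr=1; req=2; key (bound)=1
left-to-right use order: ctr, req, req, key
typing: well-typed — term : Int → Bool
per-discipline verdicts: ordered ✗ · linear ✗ · affine ✗ · relevant ✓ · unrestricted ✓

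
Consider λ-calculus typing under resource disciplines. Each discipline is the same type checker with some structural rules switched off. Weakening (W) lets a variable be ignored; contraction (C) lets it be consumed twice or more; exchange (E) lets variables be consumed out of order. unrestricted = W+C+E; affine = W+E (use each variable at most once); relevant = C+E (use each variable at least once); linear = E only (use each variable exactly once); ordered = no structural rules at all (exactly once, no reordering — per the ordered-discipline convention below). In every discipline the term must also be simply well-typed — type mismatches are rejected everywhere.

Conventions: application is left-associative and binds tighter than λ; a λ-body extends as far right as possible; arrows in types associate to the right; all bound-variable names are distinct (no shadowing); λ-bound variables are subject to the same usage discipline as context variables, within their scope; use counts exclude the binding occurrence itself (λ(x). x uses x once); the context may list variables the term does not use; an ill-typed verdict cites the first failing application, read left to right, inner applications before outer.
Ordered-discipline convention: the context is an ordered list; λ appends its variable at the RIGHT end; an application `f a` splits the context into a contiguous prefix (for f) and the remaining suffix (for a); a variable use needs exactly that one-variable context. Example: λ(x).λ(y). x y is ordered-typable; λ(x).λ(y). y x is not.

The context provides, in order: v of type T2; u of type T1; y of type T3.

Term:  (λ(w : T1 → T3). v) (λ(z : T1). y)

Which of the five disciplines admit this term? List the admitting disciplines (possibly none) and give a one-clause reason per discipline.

admitted in: affine, unrestricted
use counts: v: 1; u: 0; y: 1; w (λ-bound): 0; z (λ-bound): 0
order of uses: v, y
typing: the term checks, with type T2
ordered ✗ (unused: u, w, z — weakening required)
linear ✗ (unused: u, w, z — weakening required)
affine ✓ (v, u, y, w, z: no repeats, contraction unneeded)
relevant ✗ (unused: u, w, z — weakening required)
unrestricted ✓ (simply typable at T2; W, C, E all held)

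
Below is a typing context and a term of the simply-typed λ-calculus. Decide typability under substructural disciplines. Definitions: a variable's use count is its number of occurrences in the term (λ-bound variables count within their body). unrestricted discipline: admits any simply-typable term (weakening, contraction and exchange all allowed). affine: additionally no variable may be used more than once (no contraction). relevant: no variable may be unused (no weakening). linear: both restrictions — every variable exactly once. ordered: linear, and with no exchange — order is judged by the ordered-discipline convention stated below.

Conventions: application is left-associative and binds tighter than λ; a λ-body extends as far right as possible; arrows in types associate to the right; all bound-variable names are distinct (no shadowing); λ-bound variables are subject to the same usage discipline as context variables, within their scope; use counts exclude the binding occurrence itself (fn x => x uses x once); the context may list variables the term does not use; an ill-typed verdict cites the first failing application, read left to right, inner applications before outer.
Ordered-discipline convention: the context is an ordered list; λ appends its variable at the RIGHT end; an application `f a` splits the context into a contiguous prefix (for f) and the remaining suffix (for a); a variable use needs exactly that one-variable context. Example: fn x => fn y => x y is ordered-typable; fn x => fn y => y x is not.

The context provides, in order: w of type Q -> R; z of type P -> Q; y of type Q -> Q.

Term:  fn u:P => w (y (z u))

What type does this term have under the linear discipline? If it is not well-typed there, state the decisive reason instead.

term : P -> R
use counts: w ×1; z ×1; y ×1; u (bound) ×1
uses in reading order: w, y, z, u
typing: well-typed — term : P -> R
all disciplines: ordered ✗; linear ✓; affine ✓; relevant ✓; unrestricted ✓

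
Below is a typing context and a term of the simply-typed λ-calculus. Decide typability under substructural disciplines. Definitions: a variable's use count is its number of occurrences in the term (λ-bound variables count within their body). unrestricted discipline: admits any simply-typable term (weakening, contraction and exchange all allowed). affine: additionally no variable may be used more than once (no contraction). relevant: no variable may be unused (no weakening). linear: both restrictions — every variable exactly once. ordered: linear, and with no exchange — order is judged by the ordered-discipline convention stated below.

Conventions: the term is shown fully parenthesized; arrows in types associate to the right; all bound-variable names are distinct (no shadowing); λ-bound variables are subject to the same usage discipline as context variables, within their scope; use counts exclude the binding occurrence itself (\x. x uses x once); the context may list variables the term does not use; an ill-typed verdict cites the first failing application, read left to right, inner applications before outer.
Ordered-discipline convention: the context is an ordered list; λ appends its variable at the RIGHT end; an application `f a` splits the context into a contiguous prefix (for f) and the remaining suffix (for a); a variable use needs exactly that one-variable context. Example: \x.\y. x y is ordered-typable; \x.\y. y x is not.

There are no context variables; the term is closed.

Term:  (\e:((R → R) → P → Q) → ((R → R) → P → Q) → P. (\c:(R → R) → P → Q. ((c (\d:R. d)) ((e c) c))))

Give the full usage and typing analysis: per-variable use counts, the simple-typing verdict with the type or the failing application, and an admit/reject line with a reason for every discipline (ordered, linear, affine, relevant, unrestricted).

usage: e (bound) ×1, c (bound) ×3, d (bound) ×1
use order (left to right): c, d, e, c, c
typing: well-typed — term : (((R → R) → P → Q) → ((R → R) → P → Q) → P) → ((R → R) → P → Q) → Q
ordered: ✗ — repeated use of c ×3
linear: ✗ — repeated use of c ×3
affine: ✗ — repeated use of c ×3
relevant: ✓ — every one of e, c, d appears
unrestricted: ✓ — typability at (((R → R) → P → Q) → ((R → R) → P → Q) → P) → ((R → R) → P → Q) → Q is all that's needed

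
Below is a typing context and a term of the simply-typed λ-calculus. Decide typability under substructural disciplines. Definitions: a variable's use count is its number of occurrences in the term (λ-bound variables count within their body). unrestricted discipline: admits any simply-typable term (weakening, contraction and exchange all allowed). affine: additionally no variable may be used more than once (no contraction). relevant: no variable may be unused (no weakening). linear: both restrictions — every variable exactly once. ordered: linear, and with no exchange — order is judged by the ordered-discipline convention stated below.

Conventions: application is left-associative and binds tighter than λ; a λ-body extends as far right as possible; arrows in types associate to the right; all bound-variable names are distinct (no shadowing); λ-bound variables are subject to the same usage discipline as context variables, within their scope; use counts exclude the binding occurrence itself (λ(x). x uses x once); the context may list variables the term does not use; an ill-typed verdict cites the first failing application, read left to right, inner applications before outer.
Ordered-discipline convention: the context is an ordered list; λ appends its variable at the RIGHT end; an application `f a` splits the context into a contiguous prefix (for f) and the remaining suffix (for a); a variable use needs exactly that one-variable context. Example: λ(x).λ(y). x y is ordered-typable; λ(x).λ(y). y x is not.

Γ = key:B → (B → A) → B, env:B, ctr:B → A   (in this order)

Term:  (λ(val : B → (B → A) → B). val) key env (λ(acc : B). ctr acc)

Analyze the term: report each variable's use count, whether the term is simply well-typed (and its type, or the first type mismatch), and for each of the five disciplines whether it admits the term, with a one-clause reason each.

counts: key ×1, env ×1, ctr ×1, val (bound) ×1, acc (bound) ×1
left-to-right use order: val, key, env, ctr, acc
typing: the term checks, with type B
ordered ✓ (key, env, ctr, val, acc once each; derivable with no W/C/E)
linear ✓ (key, env, ctr, val, acc: one use apiece)
affine ✓ (no duplicate uses among key, env, ctr, val, acc)
relevant ✓ (key, env, ctr, val, acc: all used, weakening unneeded)
unrestricted ✓ (typability at B is all that's needed)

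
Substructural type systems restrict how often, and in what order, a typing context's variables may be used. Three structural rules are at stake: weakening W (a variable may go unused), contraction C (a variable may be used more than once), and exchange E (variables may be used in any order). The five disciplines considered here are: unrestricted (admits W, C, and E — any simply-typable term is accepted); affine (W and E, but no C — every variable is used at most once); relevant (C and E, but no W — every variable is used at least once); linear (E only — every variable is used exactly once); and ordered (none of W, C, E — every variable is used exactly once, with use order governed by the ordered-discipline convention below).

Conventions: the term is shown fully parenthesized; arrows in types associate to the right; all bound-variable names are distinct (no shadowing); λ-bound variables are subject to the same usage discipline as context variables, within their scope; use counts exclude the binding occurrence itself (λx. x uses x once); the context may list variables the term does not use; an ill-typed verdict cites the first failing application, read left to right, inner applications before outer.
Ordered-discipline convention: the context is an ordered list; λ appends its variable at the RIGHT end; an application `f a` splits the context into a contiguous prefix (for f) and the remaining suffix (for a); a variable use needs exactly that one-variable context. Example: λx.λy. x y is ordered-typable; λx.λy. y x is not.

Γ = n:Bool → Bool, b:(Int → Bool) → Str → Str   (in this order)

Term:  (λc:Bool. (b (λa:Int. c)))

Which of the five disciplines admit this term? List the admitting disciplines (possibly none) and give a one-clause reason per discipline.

admitted in: affine, unrestricted
usage: n: 0×; b: 1×; c [bound]: 1×; a [bound]: 0×
uses in reading order: b, c
typing: ✓ — Bool → Str → Str
ordered ✗ (needs weakening: n, a unused)
linear ✗ (needs weakening: n, a unused)
affine ✓ (no duplicate uses among n, b, c, a)
relevant ✗ (needs weakening: n, a unused)
unrestricted ✓ (well-typed at Bool → Str → Str; no restrictions here)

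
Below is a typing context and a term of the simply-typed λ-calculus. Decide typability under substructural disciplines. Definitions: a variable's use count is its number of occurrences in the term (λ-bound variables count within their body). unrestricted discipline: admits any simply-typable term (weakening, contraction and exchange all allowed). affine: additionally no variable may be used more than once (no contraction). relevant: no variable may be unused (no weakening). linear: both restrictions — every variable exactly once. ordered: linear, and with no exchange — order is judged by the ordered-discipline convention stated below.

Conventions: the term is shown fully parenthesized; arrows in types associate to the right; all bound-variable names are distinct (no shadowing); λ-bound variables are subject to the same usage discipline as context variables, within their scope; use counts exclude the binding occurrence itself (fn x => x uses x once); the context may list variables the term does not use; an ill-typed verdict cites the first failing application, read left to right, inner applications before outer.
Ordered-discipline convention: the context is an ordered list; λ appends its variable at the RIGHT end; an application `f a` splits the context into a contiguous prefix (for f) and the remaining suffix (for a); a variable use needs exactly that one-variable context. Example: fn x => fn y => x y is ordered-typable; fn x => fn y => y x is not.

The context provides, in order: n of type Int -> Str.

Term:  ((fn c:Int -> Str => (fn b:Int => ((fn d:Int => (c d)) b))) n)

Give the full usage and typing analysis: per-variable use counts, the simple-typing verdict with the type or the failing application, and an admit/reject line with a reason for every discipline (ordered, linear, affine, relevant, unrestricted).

counts: n=1; c [bound]=1; b [bound]=1; d [bound]=1
left-to-right use order: c, d, b, n
typing: the term checks, with type Int -> Str
ordered: ✓, one use each (n, c, b, d); ordered split holds
linear: ✓, single use per variable (n, c, b, d)
affine: ✓, at most one use each (n, c, b, d)
relevant: ✓, at least one use each (n, c, b, d)
unrestricted: ✓, type-checks (Int -> Str) and nothing is barred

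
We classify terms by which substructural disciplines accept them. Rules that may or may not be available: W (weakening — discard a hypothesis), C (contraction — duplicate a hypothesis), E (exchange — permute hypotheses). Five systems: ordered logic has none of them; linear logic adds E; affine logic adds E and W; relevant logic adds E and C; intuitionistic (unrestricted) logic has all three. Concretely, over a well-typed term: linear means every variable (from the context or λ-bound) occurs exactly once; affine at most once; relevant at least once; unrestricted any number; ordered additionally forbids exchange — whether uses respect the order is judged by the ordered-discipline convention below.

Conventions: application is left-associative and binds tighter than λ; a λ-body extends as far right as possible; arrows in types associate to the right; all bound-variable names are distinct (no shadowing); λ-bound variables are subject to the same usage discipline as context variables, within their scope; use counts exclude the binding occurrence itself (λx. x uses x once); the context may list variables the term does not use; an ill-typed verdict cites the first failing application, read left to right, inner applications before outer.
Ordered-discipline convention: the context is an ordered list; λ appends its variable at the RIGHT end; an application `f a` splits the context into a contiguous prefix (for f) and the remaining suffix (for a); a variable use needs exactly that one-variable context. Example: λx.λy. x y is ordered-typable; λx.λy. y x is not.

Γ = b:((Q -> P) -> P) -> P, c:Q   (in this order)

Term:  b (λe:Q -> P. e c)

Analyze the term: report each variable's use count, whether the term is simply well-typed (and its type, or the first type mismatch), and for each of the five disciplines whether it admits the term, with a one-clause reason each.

usage: b: 1×, c: 1×, e (λ-bound): 1×
left-to-right use order: b, e, c
typing: well-typed at P
ordered ✗ (no ordered split (uses run b, e, c))
linear ✓ (b, c, e: one use apiece)
affine ✓ (at most one use each (b, c, e))
relevant ✓ (at least one use each (b, c, e))
unrestricted ✓ (type-checks (P) and nothing is barred)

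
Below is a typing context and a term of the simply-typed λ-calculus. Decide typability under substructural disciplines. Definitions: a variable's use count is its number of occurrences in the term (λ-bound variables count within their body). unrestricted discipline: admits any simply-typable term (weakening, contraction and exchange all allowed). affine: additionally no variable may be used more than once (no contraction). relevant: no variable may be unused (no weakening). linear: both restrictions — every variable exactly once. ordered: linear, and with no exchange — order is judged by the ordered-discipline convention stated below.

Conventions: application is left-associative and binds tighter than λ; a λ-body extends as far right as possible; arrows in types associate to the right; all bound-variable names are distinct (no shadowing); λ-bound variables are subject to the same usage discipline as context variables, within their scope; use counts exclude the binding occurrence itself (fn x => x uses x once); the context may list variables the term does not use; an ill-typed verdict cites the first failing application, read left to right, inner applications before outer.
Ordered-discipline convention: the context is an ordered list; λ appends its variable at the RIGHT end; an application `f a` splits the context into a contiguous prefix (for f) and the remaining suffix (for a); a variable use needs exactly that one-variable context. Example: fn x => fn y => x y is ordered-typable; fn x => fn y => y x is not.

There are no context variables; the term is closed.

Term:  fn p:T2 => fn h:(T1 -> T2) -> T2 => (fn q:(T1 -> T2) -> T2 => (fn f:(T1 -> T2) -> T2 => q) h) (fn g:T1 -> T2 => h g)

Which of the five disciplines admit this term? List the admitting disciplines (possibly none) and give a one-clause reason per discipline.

admitted in: unrestricted
variable uses: p (bound): 0; h (bound): 2; q (bound): 1; f (bound): 0; g (bound): 1
left-to-right use order: q, h, h, g
typing: well-typed at T2 -> ((T1 -> T2) -> T2) -> (T1 -> T2) -> T2
ordered: ✗, h ×2 used more than once (contraction); p, f never used (weakening)
linear: ✗, h ×2 used more than once (contraction); p, f never used (weakening)
affine: ✗, h ×2 used more than once (contraction)
relevant: ✗, p, f never used (weakening)
unrestricted: ✓, typability at T2 -> ((T1 -> T2) -> T2) -> (T1 -> T2) -> T2 is all that's needed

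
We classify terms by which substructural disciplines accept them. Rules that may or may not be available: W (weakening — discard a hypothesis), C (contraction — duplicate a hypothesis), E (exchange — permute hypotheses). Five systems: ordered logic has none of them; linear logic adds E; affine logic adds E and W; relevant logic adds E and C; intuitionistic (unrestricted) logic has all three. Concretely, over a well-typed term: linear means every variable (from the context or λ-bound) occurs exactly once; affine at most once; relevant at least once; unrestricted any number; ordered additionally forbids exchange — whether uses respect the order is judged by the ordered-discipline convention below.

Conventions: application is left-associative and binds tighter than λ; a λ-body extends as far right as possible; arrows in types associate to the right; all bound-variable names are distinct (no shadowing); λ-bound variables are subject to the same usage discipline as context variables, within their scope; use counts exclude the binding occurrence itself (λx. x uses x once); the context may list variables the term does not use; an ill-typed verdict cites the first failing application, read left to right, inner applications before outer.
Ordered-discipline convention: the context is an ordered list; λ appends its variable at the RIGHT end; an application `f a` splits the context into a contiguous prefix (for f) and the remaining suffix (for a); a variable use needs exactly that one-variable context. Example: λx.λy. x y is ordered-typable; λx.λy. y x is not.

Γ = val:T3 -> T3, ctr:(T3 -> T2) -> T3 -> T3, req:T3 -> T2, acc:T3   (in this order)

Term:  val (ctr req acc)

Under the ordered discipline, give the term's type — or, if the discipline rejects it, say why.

term : T3
counts: val: 1, ctr: 1, req: 1, acc: 1
order of uses: val, ctr, req, acc
typing: well-typed — term : T3
all disciplines: ordered ✓ | linear ✓ | affine ✓ | relevant ✓ | unrestricted ✓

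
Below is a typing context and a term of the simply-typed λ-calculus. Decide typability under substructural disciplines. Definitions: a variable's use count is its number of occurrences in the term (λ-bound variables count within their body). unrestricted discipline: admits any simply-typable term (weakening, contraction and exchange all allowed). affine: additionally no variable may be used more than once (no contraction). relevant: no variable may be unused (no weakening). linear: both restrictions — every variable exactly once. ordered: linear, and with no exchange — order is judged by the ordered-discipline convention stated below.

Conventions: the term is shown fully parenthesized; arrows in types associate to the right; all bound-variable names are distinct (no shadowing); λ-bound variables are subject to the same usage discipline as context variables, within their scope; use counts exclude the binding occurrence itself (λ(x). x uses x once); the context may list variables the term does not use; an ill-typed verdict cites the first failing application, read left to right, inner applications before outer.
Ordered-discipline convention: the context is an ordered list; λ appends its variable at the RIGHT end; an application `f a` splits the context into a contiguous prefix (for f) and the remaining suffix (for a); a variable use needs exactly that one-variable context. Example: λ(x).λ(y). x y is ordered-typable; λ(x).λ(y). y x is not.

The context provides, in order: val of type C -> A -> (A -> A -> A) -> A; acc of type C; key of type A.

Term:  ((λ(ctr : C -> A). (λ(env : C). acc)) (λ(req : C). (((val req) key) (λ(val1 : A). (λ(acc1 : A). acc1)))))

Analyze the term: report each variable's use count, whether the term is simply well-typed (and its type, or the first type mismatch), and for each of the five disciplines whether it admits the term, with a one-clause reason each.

variable uses: val=1; acc=1; key=1; ctr (bound)=0; env (bound)=0; req (bound)=1; val1 (bound)=0; acc1 (bound)=1
uses in reading order: acc, val, req, key, acc1
typing: well-typed — term : C -> C
ordered: ✗, needs weakening: ctr, env, val1 unused
linear: ✗, needs weakening: ctr, env, val1 unused
affine: ✓, no duplicate uses among val, acc, key, ctr, env, req, val1, acc1
relevant: ✗, needs weakening: ctr, env, val1 unused
unrestricted: ✓, typability at C -> C is all that's needed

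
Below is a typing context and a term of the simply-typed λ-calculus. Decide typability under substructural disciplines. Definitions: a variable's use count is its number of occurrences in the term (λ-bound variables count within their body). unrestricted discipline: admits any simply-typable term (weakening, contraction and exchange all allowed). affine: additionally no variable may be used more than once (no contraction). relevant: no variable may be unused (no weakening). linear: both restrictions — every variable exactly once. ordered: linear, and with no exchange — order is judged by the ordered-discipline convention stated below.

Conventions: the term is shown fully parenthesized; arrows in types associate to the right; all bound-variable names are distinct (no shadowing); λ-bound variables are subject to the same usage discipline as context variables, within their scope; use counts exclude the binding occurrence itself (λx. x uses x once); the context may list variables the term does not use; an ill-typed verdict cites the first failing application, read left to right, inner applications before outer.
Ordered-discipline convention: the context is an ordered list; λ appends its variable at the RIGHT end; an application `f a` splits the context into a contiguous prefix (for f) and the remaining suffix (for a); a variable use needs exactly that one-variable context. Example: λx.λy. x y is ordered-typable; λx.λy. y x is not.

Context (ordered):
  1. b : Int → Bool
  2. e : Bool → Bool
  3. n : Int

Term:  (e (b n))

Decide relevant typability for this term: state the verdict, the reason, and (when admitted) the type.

yes — b, e, n: all used, weakening unneeded; term : Bool
usage: b ×1; e ×1; n ×1
uses in reading order: e, b, n
typing: well-typed — term : Bool
per-discipline verdicts: ordered ✗; linear ✓; affine ✓; relevant ✓; unrestricted ✓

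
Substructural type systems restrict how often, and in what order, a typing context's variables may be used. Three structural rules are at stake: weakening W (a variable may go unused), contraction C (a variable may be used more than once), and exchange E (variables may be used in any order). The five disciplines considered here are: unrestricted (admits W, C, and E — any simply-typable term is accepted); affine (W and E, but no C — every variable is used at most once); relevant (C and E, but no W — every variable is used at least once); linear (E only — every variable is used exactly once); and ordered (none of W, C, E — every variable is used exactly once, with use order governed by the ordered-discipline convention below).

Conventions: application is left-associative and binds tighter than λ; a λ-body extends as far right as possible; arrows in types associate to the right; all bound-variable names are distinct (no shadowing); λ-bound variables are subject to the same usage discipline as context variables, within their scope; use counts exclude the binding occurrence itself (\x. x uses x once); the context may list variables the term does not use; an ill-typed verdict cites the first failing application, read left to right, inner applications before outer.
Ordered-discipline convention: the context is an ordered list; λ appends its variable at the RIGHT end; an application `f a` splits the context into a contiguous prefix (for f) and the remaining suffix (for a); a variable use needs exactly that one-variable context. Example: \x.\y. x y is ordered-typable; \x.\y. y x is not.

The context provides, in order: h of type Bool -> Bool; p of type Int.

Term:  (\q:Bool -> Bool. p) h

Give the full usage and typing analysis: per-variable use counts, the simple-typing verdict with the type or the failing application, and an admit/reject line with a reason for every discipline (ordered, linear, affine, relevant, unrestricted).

usage: h: 1×; p: 1×; q [bound]: 0×
use order (left to right): p, h
typing: well-typed — term : Int
ordered: ✗, needs weakening: q unused
linear: ✗, needs weakening: q unused
affine: ✓, no duplicate uses among h, p, q
relevant: ✗, needs weakening: q unused
unrestricted: ✓, type-checks (Int) and nothing is barred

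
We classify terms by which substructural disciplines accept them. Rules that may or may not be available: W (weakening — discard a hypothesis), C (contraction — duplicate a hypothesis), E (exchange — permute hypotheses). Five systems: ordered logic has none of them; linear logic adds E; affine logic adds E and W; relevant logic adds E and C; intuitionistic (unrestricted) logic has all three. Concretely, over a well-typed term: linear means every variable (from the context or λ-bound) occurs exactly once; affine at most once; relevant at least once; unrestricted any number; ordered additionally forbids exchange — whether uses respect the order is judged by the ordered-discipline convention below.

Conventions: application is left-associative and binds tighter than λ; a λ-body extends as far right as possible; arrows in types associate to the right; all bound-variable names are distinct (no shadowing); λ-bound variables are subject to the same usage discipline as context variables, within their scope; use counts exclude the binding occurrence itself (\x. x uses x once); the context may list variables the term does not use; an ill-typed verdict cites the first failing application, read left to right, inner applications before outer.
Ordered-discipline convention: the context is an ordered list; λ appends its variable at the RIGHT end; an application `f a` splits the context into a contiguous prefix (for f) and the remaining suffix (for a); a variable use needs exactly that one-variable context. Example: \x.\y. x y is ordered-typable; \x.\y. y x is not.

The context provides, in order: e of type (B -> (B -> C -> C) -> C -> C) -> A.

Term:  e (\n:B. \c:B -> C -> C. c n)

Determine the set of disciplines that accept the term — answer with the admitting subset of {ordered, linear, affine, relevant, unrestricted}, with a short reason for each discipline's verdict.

admitted in: linear, affine, relevant, unrestricted
usage: e: 1×; n (λ-bound): 1×; c (λ-bound): 1×
order of uses: e, c, n
typing: ✓ — A
ordered ✗ (needs exchange: uses follow e, c, n)
linear ✓ (e, n, c: one use apiece)
affine ✓ (at most one use each (e, n, c))
relevant ✓ (every one of e, n, c appears)
unrestricted ✓ (simply typable at A; W, C, E all held)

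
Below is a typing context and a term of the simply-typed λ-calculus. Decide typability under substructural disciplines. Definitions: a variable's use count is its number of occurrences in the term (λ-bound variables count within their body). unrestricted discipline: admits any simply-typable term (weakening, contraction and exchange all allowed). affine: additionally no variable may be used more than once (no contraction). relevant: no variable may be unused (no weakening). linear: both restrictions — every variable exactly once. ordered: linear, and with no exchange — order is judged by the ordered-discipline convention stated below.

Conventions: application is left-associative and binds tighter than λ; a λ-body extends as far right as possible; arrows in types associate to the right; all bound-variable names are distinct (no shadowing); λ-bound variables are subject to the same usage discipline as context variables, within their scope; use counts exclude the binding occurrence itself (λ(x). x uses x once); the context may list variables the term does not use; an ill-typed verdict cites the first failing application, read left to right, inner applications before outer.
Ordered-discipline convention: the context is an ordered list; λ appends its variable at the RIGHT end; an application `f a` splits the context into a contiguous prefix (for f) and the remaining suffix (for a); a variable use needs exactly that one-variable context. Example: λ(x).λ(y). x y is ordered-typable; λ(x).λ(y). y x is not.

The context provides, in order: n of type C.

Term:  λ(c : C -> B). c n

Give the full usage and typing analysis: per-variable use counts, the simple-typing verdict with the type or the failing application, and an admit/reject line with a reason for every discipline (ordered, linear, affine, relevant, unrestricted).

variable uses: n=1; c (bound)=1
order of uses: c, n
typing: well-typed at (C -> B) -> B
ordered: ✗ — no ordered split (uses run c, n)
linear: ✓ — each of n, c used exactly once
affine: ✓ — no duplicate uses among n, c
relevant: ✓ — n, c: all used, weakening unneeded
unrestricted: ✓ — simply typable at (C -> B) -> B; W, C, E all held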